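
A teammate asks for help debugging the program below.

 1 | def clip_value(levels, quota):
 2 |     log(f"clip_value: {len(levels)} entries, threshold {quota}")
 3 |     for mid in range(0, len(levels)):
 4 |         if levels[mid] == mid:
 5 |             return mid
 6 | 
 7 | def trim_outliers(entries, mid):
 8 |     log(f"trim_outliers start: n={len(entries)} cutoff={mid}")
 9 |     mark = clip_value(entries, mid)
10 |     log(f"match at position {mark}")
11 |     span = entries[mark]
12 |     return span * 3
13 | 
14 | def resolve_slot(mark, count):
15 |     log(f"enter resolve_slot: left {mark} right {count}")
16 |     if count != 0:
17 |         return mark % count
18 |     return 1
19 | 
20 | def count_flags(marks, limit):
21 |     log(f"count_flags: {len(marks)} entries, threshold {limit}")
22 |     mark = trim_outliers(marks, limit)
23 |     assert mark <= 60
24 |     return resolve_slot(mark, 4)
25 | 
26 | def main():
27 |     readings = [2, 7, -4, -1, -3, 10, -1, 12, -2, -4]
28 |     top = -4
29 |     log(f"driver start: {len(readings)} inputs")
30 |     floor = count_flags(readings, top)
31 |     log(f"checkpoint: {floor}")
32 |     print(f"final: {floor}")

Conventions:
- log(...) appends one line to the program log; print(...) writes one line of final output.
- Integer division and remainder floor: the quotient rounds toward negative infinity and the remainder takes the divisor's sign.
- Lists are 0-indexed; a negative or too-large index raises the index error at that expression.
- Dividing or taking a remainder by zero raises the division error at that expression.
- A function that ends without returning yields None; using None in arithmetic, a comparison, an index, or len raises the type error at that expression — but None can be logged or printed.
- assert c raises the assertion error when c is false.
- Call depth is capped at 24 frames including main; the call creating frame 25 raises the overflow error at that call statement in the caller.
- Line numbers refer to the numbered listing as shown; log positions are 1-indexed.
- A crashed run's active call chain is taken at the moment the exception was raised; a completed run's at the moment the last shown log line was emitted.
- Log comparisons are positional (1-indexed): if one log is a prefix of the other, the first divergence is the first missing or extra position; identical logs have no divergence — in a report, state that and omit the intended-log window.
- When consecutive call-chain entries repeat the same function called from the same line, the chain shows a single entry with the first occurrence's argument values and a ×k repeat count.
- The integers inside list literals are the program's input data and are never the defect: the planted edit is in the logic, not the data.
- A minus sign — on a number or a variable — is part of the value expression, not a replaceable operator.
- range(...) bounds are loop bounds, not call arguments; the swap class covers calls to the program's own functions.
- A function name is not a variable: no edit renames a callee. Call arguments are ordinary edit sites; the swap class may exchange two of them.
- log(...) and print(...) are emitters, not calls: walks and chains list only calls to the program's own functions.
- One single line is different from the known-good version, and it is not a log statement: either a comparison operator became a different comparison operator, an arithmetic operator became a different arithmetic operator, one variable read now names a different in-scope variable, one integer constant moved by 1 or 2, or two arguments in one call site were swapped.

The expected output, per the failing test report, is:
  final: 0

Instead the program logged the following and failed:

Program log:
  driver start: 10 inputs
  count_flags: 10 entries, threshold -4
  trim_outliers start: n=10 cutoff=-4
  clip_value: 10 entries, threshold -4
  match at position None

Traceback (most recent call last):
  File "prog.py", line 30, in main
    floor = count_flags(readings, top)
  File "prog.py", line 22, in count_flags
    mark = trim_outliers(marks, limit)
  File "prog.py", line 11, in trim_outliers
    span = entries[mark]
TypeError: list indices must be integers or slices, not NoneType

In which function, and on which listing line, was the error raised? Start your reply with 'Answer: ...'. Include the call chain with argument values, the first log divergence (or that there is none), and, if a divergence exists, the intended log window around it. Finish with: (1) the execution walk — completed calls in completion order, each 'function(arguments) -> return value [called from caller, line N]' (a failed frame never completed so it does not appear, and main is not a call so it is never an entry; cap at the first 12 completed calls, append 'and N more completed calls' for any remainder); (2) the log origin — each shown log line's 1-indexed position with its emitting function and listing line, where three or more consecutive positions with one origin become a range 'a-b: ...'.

Answer: the error was raised in trim_outliers, line 11.
Key fact: Position 5 is the first bad log line: 'match at position None' should read 'match at position 2'.
Call chain: main -> count_flags([2, 7, -4, -1, -3, 10, -1, 12, -2, -4], -4) (called at line 30) -> trim_outliers([2, 7, -4, -1, -3, 10, -1, 12, -2, -4], -4) (called at line 22).
First divergence: position 5 — the shown line 'match at position None' should read 'match at position 2'.
Intended log window:
  3: trim_outliers start: n=10 cutoff=-4
  4: clip_value: 10 entries, threshold -4
  5: match at position 2
  6: enter resolve_slot: left -12 right 4
Execution walk:
  clip_value([2, 7, -4, -1, -3, 10, -1, 12, -2, -4], -4) -> None  [called from trim_outliers, line 9]
Origin of each log line:
  1: logged in main at line 29
  2: logged in count_flags at line 21
  3: logged in trim_outliers at line 8
  4: logged in clip_value at line 2
  5: logged in trim_outliers at line 10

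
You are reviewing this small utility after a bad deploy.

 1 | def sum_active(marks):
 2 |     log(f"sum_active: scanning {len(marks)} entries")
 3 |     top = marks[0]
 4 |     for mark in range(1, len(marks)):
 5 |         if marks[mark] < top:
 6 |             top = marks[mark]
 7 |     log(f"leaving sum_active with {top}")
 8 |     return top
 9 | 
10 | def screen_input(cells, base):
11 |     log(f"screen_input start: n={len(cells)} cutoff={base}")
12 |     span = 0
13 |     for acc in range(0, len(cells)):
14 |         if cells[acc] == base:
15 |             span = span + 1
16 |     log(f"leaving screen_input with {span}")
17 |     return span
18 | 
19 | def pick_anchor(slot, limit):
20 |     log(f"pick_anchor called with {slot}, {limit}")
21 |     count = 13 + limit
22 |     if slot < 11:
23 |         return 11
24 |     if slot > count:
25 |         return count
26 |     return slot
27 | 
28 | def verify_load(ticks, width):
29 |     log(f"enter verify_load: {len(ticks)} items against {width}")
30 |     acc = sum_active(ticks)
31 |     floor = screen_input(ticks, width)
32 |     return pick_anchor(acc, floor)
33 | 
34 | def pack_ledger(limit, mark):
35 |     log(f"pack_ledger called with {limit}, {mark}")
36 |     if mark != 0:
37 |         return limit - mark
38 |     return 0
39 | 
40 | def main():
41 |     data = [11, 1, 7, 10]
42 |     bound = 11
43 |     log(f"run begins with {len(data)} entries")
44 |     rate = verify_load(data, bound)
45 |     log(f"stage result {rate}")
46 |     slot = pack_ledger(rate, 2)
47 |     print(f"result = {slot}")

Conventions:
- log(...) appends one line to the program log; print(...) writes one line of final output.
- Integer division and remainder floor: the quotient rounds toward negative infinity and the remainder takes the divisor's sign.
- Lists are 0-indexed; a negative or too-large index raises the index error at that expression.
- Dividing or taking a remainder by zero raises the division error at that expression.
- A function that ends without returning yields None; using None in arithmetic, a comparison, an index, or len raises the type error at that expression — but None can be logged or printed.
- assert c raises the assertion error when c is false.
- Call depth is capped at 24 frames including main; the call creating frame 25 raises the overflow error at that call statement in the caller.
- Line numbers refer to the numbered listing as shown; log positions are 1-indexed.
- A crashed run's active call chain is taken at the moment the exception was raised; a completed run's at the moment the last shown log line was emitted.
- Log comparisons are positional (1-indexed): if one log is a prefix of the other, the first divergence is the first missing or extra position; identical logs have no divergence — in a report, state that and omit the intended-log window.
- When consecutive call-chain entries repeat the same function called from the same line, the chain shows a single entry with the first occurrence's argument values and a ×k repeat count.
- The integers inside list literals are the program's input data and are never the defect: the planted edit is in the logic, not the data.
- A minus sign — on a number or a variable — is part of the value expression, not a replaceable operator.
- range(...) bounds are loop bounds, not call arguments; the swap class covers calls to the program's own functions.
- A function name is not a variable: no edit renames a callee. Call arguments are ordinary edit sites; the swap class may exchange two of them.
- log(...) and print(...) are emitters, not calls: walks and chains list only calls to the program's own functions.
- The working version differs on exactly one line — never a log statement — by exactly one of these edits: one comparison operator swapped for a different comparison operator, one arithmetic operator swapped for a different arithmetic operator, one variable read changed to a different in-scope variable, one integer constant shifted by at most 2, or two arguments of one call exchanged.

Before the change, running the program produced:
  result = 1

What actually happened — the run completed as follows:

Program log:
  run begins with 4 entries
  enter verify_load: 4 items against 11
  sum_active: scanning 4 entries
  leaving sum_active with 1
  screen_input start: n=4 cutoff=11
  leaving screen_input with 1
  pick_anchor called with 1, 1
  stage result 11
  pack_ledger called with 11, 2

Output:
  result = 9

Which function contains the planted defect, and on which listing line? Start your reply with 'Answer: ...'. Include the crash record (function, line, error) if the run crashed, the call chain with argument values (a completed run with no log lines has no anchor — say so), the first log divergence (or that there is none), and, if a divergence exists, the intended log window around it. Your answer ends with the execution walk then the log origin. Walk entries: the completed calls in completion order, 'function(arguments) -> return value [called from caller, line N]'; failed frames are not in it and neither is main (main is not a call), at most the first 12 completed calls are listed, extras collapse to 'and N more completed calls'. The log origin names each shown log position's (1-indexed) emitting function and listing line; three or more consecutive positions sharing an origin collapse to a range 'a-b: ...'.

Answer: the defect is in pack_ledger at line 37.
The tell: The logs agree in full; only the final output differs.
Call chain: main -> pack_ledger(11, 2) (called at line 46).
First divergence: there is none — every log position agrees.
Execution walk:
  sum_active([11, 1, 7, 10]) -> 1  [called from verify_load, line 30]
  screen_input([11, 1, 7, 10], 11) -> 1  [called from verify_load, line 31]
  pick_anchor(1, 1) -> 11  [called from verify_load, line 32]
  verify_load([11, 1, 7, 10], 11) -> 11  [called from main, line 44]
  pack_ledger(11, 2) -> 9  [called from main, line 46]
Log origin:
  1 — main, line 43
  2 — verify_load, line 29
  3 — sum_active, line 2
  4 — sum_active, line 7
  5 — screen_input, line 11
  6 — screen_input, line 16
  7 — pick_anchor, line 20
  8 — main, line 45
  9 — pack_ledger, line 35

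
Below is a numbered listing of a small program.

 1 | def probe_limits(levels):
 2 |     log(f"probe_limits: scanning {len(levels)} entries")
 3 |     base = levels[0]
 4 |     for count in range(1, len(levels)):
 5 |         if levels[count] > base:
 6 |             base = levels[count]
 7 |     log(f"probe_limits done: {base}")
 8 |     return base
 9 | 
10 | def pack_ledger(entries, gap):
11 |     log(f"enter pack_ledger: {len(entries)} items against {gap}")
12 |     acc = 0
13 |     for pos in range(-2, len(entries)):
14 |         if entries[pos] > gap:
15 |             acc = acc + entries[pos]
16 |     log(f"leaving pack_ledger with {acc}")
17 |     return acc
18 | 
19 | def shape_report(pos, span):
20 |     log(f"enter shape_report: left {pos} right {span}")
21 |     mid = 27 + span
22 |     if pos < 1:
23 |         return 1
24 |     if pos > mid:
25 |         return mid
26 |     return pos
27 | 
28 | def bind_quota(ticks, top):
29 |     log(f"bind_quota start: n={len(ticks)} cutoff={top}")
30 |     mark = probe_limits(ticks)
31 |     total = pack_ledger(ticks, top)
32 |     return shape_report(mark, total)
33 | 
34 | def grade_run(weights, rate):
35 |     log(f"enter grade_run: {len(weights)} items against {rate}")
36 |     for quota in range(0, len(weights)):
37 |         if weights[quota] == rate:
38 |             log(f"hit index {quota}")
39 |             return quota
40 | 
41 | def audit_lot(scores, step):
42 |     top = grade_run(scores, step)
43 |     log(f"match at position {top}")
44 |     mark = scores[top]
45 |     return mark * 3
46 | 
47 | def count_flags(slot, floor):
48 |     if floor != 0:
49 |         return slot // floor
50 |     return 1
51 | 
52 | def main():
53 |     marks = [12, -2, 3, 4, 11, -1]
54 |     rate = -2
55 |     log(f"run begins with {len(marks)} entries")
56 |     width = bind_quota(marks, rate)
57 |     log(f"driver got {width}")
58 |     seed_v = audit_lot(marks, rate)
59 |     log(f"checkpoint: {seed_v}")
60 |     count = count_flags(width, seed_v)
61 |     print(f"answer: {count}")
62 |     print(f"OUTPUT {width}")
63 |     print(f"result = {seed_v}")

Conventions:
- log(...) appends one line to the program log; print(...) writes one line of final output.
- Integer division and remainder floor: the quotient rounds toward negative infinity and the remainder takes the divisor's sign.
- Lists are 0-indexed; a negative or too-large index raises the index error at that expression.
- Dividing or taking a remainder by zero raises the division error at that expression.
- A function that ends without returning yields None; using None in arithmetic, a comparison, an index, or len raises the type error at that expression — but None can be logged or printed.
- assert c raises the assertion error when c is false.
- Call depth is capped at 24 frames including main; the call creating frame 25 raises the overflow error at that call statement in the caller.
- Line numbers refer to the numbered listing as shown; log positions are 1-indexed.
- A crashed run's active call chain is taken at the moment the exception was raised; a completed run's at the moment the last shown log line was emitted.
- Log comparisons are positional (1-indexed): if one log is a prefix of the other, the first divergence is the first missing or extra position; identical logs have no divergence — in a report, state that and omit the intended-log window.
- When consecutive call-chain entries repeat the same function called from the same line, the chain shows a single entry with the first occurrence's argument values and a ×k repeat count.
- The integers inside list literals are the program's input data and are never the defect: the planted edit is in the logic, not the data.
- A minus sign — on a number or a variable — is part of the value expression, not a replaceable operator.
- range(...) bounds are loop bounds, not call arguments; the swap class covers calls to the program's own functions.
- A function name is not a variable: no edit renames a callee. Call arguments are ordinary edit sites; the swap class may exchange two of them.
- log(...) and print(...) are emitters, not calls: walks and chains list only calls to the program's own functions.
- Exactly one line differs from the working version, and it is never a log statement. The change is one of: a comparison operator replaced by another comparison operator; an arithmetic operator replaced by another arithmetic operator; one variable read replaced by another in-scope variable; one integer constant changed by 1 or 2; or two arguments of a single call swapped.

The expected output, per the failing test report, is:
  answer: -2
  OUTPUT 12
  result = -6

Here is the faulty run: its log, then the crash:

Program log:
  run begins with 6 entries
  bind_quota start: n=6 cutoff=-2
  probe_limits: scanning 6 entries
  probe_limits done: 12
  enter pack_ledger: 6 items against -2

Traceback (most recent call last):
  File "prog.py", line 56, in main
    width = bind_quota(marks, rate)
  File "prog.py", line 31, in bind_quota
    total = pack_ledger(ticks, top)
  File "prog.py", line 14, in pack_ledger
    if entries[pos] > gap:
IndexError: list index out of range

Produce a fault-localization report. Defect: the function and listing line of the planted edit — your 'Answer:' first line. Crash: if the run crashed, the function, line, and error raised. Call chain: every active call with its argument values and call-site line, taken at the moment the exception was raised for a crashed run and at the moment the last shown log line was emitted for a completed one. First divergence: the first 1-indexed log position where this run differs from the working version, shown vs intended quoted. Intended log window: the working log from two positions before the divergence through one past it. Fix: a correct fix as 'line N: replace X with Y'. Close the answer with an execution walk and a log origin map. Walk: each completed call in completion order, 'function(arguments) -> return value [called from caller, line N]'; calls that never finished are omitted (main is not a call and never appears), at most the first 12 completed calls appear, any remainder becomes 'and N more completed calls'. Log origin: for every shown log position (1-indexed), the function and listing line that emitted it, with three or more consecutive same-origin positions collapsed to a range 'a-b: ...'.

Answer: the defect is in pack_ledger at line 13.
Core observation: The shown log is a 5-line prefix of the intended one, whose next entry is 'leaving pack_ledger with 29'.
Crash: pack_ledger, line 14, IndexError.
Call chain: main -> bind_quota([12, -2, 3, 4, 11, -1], -2) (called at line 56) -> pack_ledger([12, -2, 3, 4, 11, -1], -2) (called at line 31).
First divergence: position 6; the shown log stops at 5 lines while the working version next logs 'leaving pack_ledger with 29'.
Intended log window:
  4: probe_limits done: 12
  5: enter pack_ledger: 6 items against -2
  6: leaving pack_ledger with 29
  7: enter shape_report: left 12 right 29
Execution walk:
  probe_limits([12, -2, 3, 4, 11, -1]) -> 12  [called from bind_quota, line 30]
Log origin:
  1: logged in main at line 55
  2: logged in bind_quota at line 29
  3: logged in probe_limits at line 2
  4: logged in probe_limits at line 7
  5: logged in pack_ledger at line 11
A correct fix: line 13: replace `-2` with `0`.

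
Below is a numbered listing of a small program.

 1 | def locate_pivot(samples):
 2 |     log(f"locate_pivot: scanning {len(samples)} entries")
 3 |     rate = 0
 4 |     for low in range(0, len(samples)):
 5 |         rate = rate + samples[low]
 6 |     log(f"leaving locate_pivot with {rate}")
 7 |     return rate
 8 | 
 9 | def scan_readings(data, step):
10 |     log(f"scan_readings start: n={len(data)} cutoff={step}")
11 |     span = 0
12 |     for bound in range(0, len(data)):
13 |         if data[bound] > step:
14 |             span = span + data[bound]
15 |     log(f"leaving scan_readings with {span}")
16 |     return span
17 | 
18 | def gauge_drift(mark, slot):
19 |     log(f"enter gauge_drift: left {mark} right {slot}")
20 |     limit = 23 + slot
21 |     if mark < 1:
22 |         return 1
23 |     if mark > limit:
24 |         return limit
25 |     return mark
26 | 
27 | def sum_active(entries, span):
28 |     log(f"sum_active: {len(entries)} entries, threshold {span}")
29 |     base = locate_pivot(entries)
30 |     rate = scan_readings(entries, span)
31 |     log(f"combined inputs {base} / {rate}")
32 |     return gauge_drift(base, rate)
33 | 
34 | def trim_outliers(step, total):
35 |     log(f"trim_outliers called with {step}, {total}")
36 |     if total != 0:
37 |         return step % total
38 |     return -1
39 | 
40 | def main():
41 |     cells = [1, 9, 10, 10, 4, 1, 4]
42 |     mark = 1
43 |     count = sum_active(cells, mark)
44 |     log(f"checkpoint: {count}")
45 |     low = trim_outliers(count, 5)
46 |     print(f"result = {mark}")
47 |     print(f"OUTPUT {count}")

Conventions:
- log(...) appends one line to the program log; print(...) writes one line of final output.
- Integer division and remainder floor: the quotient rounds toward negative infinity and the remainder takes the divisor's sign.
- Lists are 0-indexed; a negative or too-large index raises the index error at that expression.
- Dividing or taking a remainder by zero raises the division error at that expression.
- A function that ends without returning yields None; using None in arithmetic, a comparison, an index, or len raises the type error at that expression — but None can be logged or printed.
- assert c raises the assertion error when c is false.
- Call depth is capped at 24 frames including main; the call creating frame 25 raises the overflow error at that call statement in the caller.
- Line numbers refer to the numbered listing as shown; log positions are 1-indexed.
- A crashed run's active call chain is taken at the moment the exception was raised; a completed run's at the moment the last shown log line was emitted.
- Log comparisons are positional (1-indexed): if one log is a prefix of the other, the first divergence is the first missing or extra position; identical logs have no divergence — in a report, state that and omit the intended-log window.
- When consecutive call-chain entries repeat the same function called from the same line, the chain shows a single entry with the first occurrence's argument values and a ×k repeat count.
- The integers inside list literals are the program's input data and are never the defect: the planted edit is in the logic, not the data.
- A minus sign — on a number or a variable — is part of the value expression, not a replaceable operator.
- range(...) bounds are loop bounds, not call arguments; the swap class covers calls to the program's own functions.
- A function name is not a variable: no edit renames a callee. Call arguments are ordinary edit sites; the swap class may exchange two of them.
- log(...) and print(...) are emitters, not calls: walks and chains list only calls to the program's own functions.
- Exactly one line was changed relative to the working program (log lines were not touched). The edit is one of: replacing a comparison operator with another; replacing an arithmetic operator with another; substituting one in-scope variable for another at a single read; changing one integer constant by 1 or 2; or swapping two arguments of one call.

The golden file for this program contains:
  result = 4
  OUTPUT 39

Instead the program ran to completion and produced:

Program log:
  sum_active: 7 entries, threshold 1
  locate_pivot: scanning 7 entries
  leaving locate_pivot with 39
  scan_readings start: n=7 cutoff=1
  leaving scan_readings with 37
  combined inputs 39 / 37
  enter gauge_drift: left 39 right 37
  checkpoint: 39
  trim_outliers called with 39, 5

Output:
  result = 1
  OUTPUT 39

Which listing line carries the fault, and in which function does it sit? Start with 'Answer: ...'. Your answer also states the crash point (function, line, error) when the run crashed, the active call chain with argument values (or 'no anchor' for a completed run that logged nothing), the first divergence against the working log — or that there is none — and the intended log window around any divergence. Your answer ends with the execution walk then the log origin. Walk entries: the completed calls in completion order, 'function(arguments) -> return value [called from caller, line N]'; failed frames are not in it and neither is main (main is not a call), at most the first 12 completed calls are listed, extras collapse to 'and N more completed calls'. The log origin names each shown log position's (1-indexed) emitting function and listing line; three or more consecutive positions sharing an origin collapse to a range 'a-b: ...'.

Answer: the defect is in main at line 46.
Key observation: No log line changed; the fault shows up purely in the output.
Call chain: main -> trim_outliers(39, 5) (called at line 45).
First divergence: none — the logs agree in full.
Execution walk:
  locate_pivot([1, 9, 10, 10, 4, 1, 4]) -> 39  [called from sum_active, line 29]
  scan_readings([1, 9, 10, 10, 4, 1, 4], 1) -> 37  [called from sum_active, line 30]
  gauge_drift(39, 37) -> 39  [called from sum_active, line 32]
  sum_active([1, 9, 10, 10, 4, 1, 4], 1) -> 39  [called from main, line 43]
  trim_outliers(39, 5) -> 4  [called from main, line 45]
Log line origins:
  1: from sum_active, line 28
  2: from locate_pivot, line 2
  3: from locate_pivot, line 6
  4: from scan_readings, line 10
  5: from scan_readings, line 15
  6: from sum_active, line 31
  7: from gauge_drift, line 19
  8: from main, line 44
  9: from trim_outliers, line 35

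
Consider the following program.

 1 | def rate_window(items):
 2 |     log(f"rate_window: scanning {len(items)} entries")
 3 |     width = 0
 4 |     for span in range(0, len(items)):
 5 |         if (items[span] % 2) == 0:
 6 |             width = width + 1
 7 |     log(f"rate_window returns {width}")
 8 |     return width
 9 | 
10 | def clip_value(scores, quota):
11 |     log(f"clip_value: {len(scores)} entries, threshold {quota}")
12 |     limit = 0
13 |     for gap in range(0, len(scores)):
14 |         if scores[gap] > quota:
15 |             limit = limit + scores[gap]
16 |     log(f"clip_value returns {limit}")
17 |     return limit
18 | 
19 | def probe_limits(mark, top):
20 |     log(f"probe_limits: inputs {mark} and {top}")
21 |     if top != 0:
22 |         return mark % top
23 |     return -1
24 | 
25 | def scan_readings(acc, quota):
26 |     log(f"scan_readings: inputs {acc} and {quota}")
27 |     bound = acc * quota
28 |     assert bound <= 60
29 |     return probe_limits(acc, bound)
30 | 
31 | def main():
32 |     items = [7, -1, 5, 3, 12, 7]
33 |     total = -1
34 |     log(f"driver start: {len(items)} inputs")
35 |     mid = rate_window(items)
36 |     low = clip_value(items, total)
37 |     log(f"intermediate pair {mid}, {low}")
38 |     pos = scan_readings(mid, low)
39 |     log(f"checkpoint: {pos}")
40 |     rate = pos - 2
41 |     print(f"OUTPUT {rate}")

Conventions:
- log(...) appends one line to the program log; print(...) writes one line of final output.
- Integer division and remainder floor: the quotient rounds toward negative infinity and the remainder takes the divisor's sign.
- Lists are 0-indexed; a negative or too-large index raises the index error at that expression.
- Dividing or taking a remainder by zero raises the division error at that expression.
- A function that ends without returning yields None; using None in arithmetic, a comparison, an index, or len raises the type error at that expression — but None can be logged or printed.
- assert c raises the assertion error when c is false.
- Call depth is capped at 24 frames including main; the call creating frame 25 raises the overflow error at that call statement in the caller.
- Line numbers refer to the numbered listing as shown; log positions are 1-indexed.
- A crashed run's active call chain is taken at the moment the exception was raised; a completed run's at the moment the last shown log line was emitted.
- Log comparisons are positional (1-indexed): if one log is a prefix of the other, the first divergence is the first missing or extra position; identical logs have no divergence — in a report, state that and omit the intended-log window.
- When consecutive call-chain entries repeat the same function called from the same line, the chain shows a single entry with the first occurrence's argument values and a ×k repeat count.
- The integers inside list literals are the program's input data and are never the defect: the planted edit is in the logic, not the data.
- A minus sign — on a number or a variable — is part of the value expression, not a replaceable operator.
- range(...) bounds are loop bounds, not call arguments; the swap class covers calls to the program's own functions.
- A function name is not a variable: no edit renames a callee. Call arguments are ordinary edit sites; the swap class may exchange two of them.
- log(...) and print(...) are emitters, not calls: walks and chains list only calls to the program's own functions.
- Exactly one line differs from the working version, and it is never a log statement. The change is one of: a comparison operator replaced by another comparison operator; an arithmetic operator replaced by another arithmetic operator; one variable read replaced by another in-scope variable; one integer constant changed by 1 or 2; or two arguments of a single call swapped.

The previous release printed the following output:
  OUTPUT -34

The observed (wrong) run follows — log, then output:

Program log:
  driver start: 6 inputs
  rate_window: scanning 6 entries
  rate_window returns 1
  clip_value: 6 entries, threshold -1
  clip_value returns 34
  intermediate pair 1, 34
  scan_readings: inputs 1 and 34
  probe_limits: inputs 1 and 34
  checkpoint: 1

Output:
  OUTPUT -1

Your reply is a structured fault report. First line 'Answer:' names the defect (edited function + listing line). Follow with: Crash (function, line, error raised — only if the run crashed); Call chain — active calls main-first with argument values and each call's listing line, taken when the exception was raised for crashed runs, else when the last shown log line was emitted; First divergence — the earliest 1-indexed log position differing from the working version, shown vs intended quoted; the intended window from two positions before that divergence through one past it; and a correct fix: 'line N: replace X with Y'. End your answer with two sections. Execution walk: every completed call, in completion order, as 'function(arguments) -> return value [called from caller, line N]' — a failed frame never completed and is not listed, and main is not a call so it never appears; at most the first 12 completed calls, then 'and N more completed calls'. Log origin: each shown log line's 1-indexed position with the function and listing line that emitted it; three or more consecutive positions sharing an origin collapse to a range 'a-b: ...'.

Answer: the defect is in scan_readings at line 27.
Key observation: The earliest visible damage is log position 8 — 'probe_limits: inputs 1 and 34' rather than the intended 'probe_limits: inputs 1 and -33'.
Call chain: main.
First divergence: position 8 — shown 'probe_limits: inputs 1 and 34', intended 'probe_limits: inputs 1 and -33'.
Intended log window:
  6: intermediate pair 1, 34
  7: scan_readings: inputs 1 and 34
  8: probe_limits: inputs 1 and -33
  9: checkpoint: -32
Execution walk:
  rate_window([7, -1, 5, 3, 12, 7]) -> 1  [called from main, line 35]
  clip_value([7, -1, 5, 3, 12, 7], -1) -> 34  [called from main, line 36]
  probe_limits(1, 34) -> 1  [called from scan_readings, line 29]
  scan_readings(1, 34) -> 1  [called from main, line 38]
Origin of each log line:
  1 — main, line 34
  2 — rate_window, line 2
  3 — rate_window, line 7
  4 — clip_value, line 11
  5 — clip_value, line 16
  6 — main, line 37
  7 — scan_readings, line 26
  8 — probe_limits, line 20
  9 — main, line 39
A correct fix: line 27: replace `*` with `-`.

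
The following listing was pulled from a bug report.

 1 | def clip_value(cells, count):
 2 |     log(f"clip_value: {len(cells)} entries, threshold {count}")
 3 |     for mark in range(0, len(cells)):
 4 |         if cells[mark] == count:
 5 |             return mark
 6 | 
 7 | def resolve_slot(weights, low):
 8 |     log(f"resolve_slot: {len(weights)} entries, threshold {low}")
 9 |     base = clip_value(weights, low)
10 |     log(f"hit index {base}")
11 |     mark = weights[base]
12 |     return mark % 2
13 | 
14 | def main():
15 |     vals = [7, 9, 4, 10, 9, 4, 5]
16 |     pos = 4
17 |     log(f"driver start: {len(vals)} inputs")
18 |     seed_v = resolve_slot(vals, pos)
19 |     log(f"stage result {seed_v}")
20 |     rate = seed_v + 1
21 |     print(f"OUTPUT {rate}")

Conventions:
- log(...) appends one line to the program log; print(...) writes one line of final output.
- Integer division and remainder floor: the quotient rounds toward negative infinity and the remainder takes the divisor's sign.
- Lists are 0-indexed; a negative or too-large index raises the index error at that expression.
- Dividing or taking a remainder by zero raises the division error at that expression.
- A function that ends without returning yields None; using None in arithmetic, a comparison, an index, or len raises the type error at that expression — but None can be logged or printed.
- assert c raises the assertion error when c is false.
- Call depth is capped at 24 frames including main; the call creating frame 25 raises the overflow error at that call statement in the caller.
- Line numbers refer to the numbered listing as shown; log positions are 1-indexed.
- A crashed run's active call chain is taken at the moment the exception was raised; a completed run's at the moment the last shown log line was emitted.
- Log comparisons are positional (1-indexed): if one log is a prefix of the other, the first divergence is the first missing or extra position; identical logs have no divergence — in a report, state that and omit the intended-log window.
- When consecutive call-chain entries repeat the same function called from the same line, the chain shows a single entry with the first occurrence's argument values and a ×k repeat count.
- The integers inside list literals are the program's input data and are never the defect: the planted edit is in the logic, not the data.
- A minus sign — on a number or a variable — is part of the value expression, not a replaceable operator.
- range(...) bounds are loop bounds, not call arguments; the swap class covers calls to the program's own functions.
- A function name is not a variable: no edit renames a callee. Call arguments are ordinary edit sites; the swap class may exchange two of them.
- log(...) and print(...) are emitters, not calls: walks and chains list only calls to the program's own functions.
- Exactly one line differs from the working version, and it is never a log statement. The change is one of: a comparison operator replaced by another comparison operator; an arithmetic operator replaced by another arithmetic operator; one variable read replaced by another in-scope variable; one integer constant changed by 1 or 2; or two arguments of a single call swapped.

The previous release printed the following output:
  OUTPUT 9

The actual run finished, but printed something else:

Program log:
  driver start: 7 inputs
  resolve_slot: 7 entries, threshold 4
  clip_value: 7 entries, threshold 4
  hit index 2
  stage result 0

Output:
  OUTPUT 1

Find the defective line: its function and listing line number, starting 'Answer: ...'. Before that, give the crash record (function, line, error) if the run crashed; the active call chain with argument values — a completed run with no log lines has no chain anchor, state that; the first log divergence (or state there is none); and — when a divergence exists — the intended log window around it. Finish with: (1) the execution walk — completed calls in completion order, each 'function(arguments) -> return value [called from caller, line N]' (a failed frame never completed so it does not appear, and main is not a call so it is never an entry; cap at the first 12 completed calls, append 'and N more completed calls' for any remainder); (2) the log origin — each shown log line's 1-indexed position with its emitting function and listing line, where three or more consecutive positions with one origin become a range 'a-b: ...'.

Answer: the defect is in resolve_slot at line 12.
Key observation: Everything matches until log position 5, which reads 'stage result 0' in place of 'stage result 8'.
Call chain: main.
First divergence: at position 5 the run shows 'stage result 0' where the working version logs 'stage result 8'.
Intended log window:
  3: clip_value: 7 entries, threshold 4
  4: hit index 2
  5: stage result 8
Execution walk:
  clip_value([7, 9, 4, 10, 9, 4, 5], 4) -> 2  [called from resolve_slot, line 9]
  resolve_slot([7, 9, 4, 10, 9, 4, 5], 4) -> 0  [called from main, line 18]
Log origin:
  1: from main, line 17
  2: from resolve_slot, line 8
  3: from clip_value, line 2
  4: from resolve_slot, line 10
  5: from main, line 19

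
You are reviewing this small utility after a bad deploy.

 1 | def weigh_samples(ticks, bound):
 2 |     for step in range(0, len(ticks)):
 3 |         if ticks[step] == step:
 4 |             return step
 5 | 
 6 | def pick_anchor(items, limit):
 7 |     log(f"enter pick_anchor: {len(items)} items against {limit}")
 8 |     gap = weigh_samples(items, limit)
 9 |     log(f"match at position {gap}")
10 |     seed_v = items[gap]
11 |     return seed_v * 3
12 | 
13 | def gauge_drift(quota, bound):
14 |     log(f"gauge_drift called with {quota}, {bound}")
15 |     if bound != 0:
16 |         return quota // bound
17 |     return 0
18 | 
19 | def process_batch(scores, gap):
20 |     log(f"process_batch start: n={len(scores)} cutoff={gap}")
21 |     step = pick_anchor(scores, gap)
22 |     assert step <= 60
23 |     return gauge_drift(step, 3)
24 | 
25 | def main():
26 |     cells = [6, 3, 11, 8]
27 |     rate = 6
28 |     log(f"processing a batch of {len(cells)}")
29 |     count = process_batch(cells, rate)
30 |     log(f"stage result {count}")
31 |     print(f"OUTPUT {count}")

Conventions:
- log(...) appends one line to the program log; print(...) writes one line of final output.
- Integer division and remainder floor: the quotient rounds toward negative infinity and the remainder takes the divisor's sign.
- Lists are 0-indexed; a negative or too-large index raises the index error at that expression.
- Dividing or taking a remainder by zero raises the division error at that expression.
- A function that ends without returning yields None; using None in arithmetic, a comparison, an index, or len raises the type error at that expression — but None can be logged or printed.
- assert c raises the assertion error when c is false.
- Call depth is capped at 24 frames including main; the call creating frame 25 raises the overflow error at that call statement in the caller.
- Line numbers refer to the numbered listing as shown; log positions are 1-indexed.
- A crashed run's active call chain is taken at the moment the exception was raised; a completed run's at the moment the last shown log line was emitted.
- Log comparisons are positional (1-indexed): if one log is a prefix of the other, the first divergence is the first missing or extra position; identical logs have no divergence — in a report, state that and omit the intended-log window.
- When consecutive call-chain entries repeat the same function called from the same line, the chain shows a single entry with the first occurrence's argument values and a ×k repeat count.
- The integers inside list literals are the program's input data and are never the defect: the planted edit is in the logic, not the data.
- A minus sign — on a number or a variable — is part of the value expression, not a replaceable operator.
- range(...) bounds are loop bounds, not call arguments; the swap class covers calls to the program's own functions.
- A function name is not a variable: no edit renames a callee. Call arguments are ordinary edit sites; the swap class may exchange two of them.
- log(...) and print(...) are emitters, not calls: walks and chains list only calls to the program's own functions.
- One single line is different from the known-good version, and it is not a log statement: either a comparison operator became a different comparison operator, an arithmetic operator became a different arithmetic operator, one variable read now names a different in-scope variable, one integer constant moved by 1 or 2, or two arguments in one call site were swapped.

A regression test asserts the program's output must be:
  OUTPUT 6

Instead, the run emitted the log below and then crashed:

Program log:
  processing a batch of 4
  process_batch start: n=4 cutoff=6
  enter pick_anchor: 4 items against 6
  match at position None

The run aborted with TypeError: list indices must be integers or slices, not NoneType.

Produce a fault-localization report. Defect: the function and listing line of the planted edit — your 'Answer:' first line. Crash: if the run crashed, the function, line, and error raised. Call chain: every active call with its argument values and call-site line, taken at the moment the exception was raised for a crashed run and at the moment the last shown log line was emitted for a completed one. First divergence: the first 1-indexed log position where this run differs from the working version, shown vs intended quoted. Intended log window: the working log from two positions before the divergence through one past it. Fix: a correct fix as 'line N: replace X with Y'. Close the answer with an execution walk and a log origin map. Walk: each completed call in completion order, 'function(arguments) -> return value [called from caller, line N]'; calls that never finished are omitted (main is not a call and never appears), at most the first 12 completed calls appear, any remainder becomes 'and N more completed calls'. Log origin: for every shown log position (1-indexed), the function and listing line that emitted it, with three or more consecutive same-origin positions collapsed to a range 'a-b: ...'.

Answer: the defect is in weigh_samples at line 3.
Core observation: The earliest visible damage is log position 4 — 'match at position None' rather than the intended 'match at position 0'.
Crash: pick_anchor, line 10, TypeError.
Call chain: main -> process_batch([6, 3, 11, 8], 6) (called at line 29) -> pick_anchor([6, 3, 11, 8], 6) (called at line 21).
First divergence: position 4 — shown 'match at position None', intended 'match at position 0'.
Intended log window:
  2: process_batch start: n=4 cutoff=6
  3: enter pick_anchor: 4 items against 6
  4: match at position 0
  5: gauge_drift called with 18, 3
Execution walk:
  weigh_samples([6, 3, 11, 8], 6) -> None  [called from pick_anchor, line 8]
Origin of each log line:
  1 — main, line 28
  2 — process_batch, line 20
  3 — pick_anchor, line 7
  4 — pick_anchor, line 9
A correct fix: line 3: replace `ticks[step] == step` with `ticks[step] == bound`.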